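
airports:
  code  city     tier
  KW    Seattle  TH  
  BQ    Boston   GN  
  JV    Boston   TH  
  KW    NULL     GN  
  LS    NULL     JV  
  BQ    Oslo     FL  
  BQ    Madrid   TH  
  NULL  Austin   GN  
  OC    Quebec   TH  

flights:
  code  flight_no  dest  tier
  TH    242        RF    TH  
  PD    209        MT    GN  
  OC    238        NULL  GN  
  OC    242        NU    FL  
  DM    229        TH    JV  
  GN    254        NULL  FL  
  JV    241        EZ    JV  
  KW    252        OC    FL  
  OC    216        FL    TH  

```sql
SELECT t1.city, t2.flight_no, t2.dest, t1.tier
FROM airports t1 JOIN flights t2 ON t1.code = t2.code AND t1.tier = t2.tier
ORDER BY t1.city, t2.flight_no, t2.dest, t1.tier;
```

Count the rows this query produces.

1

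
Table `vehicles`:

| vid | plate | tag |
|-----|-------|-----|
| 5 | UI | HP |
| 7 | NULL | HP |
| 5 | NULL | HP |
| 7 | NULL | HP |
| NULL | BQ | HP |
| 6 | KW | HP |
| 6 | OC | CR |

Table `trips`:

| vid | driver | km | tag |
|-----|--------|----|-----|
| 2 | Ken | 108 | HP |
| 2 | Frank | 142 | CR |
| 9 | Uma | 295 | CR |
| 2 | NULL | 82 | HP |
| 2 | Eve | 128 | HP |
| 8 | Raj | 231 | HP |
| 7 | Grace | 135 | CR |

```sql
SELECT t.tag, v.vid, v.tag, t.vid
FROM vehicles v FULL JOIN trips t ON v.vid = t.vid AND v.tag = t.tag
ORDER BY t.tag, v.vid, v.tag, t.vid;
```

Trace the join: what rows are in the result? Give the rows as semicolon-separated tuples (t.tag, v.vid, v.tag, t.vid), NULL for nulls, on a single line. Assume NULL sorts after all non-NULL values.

(CR, NULL, NULL, 2); (CR, NULL, NULL, 7); (CR, NULL, NULL, 9); (HP, NULL, NULL, 2); (HP, NULL, NULL, 2); (HP, NULL, NULL, 2); (HP, NULL, NULL, 8); (NULL, 5, HP, NULL); (NULL, 5, HP, NULL); (NULL, 6, CR, NULL); (NULL, 6, HP, NULL); (NULL, 7, HP, NULL); (NULL, 7, HP, NULL); (NULL, NULL, HP, NULL)

FULL OUTER JOIN keeps every row from both sides; unmatched rows get NULL for the other side's columns.
Matching on v.vid = t.vid AND v.tag = t.tag. A NULL in a compared column never satisfies the condition.
- vid=5, tag=HP: no t row matches, row kept with t columns NULL.
- vid=7, tag=HP: no t row matches, row kept with t columns NULL.
- vid=5, tag=HP: no t row matches, row kept with t columns NULL.
- vid=7, tag=HP: no t row matches, row kept with t columns NULL.
- vid=NULL, tag=HP: no t row matches, row kept with t columns NULL.
- vid=6, tag=HP: no t row matches, row kept with t columns NULL.
- vid=6, tag=CR: no t row matches, row kept with t columns NULL.
- 7 t row(s) had no v match → kept, v columns NULL.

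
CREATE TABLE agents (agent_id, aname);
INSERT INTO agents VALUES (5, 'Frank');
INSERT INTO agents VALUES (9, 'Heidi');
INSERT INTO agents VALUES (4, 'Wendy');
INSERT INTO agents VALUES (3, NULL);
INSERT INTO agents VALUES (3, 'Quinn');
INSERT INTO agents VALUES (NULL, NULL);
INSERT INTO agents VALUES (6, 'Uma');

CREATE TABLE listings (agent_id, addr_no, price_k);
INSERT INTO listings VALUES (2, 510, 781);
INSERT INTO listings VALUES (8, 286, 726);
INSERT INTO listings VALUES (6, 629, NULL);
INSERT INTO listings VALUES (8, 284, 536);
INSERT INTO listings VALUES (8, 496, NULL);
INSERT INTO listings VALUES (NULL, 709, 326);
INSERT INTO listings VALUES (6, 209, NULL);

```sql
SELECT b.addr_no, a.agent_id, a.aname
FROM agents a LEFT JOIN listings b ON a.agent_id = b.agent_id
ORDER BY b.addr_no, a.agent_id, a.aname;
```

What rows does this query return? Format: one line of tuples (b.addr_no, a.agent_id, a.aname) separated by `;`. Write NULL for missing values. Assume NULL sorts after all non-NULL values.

LEFT JOIN keeps every row from `agents`; unmatched rows get NULL for `listings`'s columns.
Matching on a.agent_id = b.agent_id. A NULL in a compared column never satisfies the condition.
- a row (agent_id=5): no match → kept, b columns NULL.
- a row (agent_id=9): no match → kept, b columns NULL.
- a row (agent_id=4): no match → kept, b columns NULL.
- a row (agent_id=3): no match → kept, b columns NULL.
- a row (agent_id=3): no match → kept, b columns NULL.
- a row (agent_id=NULL): no match → kept, b columns NULL.
- a row (agent_id=6): matches 2 b row(s) → 2 output row(s).
After projecting and ordering:
b.addr_no | a.agent_id | a.aname
209 | 6 | Uma
629 | 6 | Uma
NULL | 3 | Quinn
NULL | 3 | NULL
NULL | 4 | Wendy
NULL | 5 | Frank
NULL | 9 | Heidi
NULL | NULL | NULL

(209, 6, Uma); (629, 6, Uma); (NULL, 3, Quinn); (NULL, 3, NULL); (NULL, 4, Wendy); (NULL, 5, Frank); (NULL, 9, Heidi); (NULL, NULL, NULL)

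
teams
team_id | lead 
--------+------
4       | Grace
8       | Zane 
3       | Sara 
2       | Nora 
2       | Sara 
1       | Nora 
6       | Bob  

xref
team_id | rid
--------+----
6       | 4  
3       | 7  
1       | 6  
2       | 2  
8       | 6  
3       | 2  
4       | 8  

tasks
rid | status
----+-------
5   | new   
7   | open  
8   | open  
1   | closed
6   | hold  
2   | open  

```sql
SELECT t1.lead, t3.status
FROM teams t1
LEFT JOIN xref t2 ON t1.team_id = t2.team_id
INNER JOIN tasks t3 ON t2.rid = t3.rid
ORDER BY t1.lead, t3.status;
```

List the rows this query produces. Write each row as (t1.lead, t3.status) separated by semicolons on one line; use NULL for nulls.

(Grace, open); (Nora, hold); (Nora, open); (Sara, open); (Sara, open); (Sara, open); (Zane, hold)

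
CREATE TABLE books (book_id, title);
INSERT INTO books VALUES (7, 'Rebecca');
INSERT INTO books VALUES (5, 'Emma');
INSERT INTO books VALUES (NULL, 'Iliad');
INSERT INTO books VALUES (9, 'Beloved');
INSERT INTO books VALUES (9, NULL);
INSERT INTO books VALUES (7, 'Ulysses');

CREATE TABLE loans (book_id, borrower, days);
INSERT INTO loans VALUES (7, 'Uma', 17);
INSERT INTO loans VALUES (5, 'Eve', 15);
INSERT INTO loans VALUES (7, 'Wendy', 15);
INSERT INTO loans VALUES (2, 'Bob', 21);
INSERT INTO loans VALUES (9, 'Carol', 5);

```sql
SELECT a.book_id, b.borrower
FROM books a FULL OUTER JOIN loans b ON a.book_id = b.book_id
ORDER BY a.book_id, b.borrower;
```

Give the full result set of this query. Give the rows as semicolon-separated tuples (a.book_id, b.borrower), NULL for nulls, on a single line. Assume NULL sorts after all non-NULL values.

FULL OUTER JOIN keeps every row from both sides; unmatched rows get NULL for the other side's columns.
Matching on a.book_id = b.book_id. A NULL in a compared column never satisfies the condition.
- a (book_id=7) pairs with 2 row(s) of b.
- a (book_id=5) pairs with 1 row(s) of b.
- a (book_id=NULL) has no partner → padded with NULL.
- a (book_id=9) pairs with 1 row(s) of b.
- a (book_id=9) pairs with 1 row(s) of b.
- a (book_id=7) pairs with 2 row(s) of b.
- 1 b row(s) had no a match → kept, a columns NULL.
After projecting and ordering:
a.book_id | b.borrower
5 | Eve
7 | Uma
7 | Uma
7 | Wendy
7 | Wendy
9 | Carol
9 | Carol
NULL | Bob
NULL | NULL

(5, Eve); (7, Uma); (7, Uma); (7, Wendy); (7, Wendy); (9, Carol); (9, Carol); (NULL, Bob); (NULL, NULL)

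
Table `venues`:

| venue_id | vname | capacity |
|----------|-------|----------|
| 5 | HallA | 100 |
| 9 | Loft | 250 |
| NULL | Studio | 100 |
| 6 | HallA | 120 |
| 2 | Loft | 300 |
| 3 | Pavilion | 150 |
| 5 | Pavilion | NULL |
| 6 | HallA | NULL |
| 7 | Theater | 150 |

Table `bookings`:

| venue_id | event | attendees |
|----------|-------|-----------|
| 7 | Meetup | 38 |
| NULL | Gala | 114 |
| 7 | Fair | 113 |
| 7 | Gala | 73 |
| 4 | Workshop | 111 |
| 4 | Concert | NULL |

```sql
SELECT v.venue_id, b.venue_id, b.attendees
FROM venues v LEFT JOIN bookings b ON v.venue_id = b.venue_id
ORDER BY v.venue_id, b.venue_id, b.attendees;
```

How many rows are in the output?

LEFT JOIN keeps every row from `venues`; unmatched rows get NULL for `bookings`'s columns.
Matching on v.venue_id = b.venue_id. A NULL in a compared column never satisfies the condition.
- v (venue_id=5) has no partner → padded with NULL.
- v (venue_id=9) has no partner → padded with NULL.
- v (venue_id=NULL) has no partner → padded with NULL.
- v (venue_id=6) has no partner → padded with NULL.
- v (venue_id=2) has no partner → padded with NULL.
- v (venue_id=3) has no partner → padded with NULL.
- v (venue_id=5) has no partner → padded with NULL.
- v (venue_id=6) has no partner → padded with NULL.
- v (venue_id=7) pairs with 3 row(s) of b.
Total: 3 matched + 8 padded = 11 rows.

11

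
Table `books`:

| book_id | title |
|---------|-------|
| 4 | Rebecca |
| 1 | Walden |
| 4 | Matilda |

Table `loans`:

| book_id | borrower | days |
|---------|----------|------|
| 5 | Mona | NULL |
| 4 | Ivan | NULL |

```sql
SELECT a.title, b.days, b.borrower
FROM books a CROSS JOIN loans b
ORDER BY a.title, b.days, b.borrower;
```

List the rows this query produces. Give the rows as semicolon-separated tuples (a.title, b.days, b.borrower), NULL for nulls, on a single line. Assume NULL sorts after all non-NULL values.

(Matilda, NULL, Ivan); (Matilda, NULL, Mona); (Rebecca, NULL, Ivan); (Rebecca, NULL, Mona); (Walden, NULL, Ivan); (Walden, NULL, Mona)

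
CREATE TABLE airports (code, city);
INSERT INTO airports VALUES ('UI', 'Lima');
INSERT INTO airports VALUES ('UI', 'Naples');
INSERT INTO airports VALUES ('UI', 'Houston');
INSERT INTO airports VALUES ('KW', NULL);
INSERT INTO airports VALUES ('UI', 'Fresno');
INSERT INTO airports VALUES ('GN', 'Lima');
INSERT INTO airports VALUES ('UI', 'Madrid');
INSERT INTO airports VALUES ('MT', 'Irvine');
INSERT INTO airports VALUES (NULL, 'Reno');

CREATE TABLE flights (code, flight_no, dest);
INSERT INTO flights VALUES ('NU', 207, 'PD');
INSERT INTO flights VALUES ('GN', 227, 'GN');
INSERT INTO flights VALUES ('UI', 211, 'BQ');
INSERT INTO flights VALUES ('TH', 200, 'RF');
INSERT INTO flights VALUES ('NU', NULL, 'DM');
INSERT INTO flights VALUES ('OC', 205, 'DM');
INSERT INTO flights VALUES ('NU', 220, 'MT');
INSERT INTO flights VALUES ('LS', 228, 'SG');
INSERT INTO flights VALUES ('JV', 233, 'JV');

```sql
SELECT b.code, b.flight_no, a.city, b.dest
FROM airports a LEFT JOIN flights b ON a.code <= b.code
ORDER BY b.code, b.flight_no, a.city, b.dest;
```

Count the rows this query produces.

LEFT JOIN keeps every row from `airports`; unmatched rows get NULL for `flights`'s columns.
Matching on a.code <= b.code. A NULL in a compared column never satisfies the condition.
Matched pairs: 27; unmatched a rows kept: 1.
Total: 27 matched + 1 padded = 28 rows.

28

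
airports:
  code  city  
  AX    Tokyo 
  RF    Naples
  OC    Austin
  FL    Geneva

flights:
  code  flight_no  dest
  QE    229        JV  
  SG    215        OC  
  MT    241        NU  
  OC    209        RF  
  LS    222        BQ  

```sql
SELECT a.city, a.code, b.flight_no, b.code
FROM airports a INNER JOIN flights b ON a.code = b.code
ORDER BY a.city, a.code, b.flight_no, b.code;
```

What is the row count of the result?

1

INNER JOIN keeps only pairs where the ON condition holds.
Matching on a.code = b.code.
Matched pairs: 1.
Total: 1 rows.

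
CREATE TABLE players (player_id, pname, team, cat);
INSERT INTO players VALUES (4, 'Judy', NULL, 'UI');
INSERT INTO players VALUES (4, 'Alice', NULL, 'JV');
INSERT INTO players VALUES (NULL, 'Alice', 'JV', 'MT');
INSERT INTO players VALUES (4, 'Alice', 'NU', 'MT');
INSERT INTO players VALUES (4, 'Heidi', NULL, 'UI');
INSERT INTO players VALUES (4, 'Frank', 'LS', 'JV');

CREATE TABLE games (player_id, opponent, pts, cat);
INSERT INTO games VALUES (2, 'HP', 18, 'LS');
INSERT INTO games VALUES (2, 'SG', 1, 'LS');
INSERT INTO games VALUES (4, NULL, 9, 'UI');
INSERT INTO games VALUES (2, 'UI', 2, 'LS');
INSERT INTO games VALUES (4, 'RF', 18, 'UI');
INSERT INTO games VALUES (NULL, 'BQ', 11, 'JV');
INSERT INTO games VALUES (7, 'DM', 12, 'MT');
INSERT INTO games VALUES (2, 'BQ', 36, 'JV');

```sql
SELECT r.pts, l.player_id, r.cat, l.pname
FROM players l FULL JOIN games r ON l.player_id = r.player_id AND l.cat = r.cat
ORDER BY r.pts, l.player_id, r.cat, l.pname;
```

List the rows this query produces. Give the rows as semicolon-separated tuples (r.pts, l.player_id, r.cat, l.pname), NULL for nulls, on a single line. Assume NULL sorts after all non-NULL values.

FULL OUTER JOIN keeps every row from both sides; unmatched rows get NULL for the other side's columns.
Matching on l.player_id = r.player_id AND l.cat = r.cat. A NULL in a compared column never satisfies the condition.
- l[0] player_id=4, cat=UI → 2 match(es) in r → 2 row(s).
- l[1] player_id=4, cat=JV → no match; kept with NULLs on the r side.
- l[2] player_id=NULL, cat=MT → no match; kept with NULLs on the r side.
- l[3] player_id=4, cat=MT → no match; kept with NULLs on the r side.
- l[4] player_id=4, cat=UI → 2 match(es) in r → 2 row(s).
- l[5] player_id=4, cat=JV → no match; kept with NULLs on the r side.
- 6 r row(s) had no l match → kept, l columns NULL.

(1, NULL, LS, NULL); (2, NULL, LS, NULL); (9, 4, UI, Heidi); (9, 4, UI, Judy); (11, NULL, JV, NULL); (12, NULL, MT, NULL); (18, 4, UI, Heidi); (18, 4, UI, Judy); (18, NULL, LS, NULL); (36, NULL, JV, NULL); (NULL, 4, NULL, Alice); (NULL, 4, NULL, Alice); (NULL, 4, NULL, Frank); (NULL, NULL, NULL, Alice)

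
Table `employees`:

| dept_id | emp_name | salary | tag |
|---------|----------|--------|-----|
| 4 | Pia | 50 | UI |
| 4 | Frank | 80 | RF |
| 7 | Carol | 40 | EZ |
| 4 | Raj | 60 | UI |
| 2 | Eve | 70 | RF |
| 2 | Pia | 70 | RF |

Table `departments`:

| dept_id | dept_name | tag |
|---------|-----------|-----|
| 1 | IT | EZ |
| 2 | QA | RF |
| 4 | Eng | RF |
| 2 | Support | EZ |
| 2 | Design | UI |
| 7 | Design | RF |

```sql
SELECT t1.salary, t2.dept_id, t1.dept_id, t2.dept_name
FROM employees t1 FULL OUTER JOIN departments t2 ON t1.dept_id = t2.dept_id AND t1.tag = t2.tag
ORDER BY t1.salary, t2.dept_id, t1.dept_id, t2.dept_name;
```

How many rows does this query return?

FULL OUTER JOIN keeps every row from both sides; unmatched rows get NULL for the other side's columns.
Matching on t1.dept_id = t2.dept_id AND t1.tag = t2.tag.
- t1 row (dept_id=4, tag=UI): no match → kept, t2 columns NULL.
- t1 row (dept_id=4, tag=RF): matches 1 t2 row(s) → 1 output row(s).
- t1 row (dept_id=7, tag=EZ): no match → kept, t2 columns NULL.
- t1 row (dept_id=4, tag=UI): no match → kept, t2 columns NULL.
- t1 row (dept_id=2, tag=RF): matches 1 t2 row(s) → 1 output row(s).
- t1 row (dept_id=2, tag=RF): matches 1 t2 row(s) → 1 output row(s).
- 4 t2 row(s) had no t1 match → kept, t1 columns NULL.
Total: 3 matched + 7 padded = 10 rows.

10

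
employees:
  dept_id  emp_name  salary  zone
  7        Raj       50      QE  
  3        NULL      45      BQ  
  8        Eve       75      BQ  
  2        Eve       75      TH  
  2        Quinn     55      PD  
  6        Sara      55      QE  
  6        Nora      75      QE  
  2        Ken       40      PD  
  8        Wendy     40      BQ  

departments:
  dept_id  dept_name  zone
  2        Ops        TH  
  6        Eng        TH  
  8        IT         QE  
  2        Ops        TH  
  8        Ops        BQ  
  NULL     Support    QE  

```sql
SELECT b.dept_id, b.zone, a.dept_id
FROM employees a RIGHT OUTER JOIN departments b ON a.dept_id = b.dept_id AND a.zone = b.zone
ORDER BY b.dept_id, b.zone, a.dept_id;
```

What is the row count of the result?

RIGHT JOIN keeps every row from `departments`; unmatched rows get NULL for `employees`'s columns.
Matching on a.dept_id = b.dept_id AND a.zone = b.zone. A NULL in a compared column never satisfies the condition.
Matched pairs: 4; unmatched b rows kept: 3.
Total: 4 matched + 3 padded = 7 rows.

7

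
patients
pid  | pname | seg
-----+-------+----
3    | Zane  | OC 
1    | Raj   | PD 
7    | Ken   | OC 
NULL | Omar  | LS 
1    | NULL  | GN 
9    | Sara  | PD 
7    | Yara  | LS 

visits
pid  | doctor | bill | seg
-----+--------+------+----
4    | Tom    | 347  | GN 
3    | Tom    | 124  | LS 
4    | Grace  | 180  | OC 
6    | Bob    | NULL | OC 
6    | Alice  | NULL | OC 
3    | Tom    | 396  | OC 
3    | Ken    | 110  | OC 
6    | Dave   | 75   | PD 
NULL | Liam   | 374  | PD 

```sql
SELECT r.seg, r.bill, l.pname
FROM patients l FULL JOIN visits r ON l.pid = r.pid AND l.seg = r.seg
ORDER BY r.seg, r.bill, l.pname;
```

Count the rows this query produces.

15

FULL OUTER JOIN keeps every row from both sides; unmatched rows get NULL for the other side's columns.
Matching on l.pid = r.pid AND l.seg = r.seg. A NULL in a compared column never satisfies the condition.
- pid=3, seg=OC: 2 matching r row(s), so 2 row(s) emitted.
- pid=1, seg=PD: no r row matches, row kept with r columns NULL.
- pid=7, seg=OC: no r row matches, row kept with r columns NULL.
- pid=NULL, seg=LS: no r row matches, row kept with r columns NULL.
- pid=1, seg=GN: no r row matches, row kept with r columns NULL.
- pid=9, seg=PD: no r row matches, row kept with r columns NULL.
- pid=7, seg=LS: no r row matches, row kept with r columns NULL.
- 7 r row(s) had no l match → kept, l columns NULL.
Total: 2 matched + 13 padded = 15 rows.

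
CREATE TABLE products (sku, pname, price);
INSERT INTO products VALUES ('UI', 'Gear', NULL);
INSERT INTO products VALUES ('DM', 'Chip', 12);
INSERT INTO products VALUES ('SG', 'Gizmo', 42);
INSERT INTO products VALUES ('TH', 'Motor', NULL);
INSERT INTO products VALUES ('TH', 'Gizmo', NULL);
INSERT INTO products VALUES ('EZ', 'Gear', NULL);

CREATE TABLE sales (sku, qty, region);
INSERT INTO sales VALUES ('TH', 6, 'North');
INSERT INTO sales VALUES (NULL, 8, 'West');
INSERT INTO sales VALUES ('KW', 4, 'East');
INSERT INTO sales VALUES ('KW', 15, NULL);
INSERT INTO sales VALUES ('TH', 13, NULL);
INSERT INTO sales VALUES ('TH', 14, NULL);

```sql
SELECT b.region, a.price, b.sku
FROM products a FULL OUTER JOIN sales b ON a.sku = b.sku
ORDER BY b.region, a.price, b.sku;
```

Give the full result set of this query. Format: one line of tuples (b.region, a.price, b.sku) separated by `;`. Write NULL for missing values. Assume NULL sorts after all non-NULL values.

FULL OUTER JOIN keeps every row from both sides; unmatched rows get NULL for the other side's columns.
Matching on a.sku = b.sku. A NULL in a compared column never satisfies the condition.
- sku=UI: no b row matches, row kept with b columns NULL.
- sku=DM: no b row matches, row kept with b columns NULL.
- sku=SG: no b row matches, row kept with b columns NULL.
- sku=TH: 3 matching b row(s), so 3 row(s) emitted.
- sku=TH: 3 matching b row(s), so 3 row(s) emitted.
- sku=EZ: no b row matches, row kept with b columns NULL.
- 3 b row(s) had no a match → kept, a columns NULL.

(East, NULL, KW); (North, NULL, TH); (North, NULL, TH); (West, NULL, NULL); (NULL, 12, NULL); (NULL, 42, NULL); (NULL, NULL, KW); (NULL, NULL, TH); (NULL, NULL, TH); (NULL, NULL, TH); (NULL, NULL, TH); (NULL, NULL, NULL); (NULL, NULL, NULL)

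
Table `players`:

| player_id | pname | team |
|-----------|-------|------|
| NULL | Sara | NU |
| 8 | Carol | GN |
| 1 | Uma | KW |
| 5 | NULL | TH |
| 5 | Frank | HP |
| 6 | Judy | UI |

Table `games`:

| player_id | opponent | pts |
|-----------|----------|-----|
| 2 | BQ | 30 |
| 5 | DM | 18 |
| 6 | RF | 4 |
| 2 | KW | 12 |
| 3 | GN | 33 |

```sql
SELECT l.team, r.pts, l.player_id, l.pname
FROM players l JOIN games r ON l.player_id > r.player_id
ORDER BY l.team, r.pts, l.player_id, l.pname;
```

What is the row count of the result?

INNER JOIN keeps only pairs where the ON condition holds.
Matching on l.player_id > r.player_id. A NULL in a compared column never satisfies the condition.
- l row (player_id=NULL): no match → dropped.
- l row (player_id=8): matches 5 r row(s) → 5 output row(s).
- l row (player_id=1): no match → dropped.
- l row (player_id=5): matches 3 r row(s) → 3 output row(s).
- l row (player_id=5): matches 3 r row(s) → 3 output row(s).
- l row (player_id=6): matches 4 r row(s) → 4 output row(s).
Total: 15 rows.

15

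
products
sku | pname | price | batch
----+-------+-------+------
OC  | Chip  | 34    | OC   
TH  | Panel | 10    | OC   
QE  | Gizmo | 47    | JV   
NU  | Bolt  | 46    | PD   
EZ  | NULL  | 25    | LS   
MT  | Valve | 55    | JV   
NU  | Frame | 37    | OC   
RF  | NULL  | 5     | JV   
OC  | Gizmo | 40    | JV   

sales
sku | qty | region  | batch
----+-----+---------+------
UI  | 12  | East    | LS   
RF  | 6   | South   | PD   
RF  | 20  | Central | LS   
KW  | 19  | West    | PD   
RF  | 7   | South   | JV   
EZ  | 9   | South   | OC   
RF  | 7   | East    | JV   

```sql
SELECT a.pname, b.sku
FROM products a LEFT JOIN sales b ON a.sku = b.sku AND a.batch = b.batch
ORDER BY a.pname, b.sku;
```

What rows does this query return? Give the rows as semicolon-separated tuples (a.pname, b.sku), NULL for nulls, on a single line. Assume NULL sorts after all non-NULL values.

(Bolt, NULL); (Chip, NULL); (Frame, NULL); (Gizmo, NULL); (Gizmo, NULL); (Panel, NULL); (Valve, NULL); (NULL, RF); (NULL, RF); (NULL, NULL)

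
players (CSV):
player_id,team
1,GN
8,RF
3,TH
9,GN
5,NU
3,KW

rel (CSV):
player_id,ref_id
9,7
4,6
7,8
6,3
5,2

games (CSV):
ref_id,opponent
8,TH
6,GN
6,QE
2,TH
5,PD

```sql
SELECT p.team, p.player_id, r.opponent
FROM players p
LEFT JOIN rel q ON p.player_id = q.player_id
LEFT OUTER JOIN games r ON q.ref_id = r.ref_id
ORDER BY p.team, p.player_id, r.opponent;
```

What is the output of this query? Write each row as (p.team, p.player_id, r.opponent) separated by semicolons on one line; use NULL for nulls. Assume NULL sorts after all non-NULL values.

(GN, 1, NULL); (GN, 9, NULL); (KW, 3, NULL); (NU, 5, TH); (RF, 8, NULL); (TH, 3, NULL)

Evaluate left to right. First `players p LEFT JOIN rel q` on player_id: 6 row(s).
Then LEFT JOIN `games r` on ref_id: each of those 6 rows is kept; rows whose q.ref_id has no match in r get NULL for r's columns.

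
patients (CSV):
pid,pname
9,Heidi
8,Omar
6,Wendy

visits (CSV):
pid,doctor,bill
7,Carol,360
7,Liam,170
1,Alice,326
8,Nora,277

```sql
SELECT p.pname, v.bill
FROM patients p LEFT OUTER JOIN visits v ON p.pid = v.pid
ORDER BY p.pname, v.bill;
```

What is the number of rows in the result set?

3

LEFT JOIN keeps every row from `patients`; unmatched rows get NULL for `visits`'s columns.
Matching on p.pid = v.pid.
- p[0] pid=9 → no match; kept with NULLs on the v side.
- p[1] pid=8 → 1 match(es) in v → 1 row(s).
- p[2] pid=6 → no match; kept with NULLs on the v side.
Total: 1 matched + 2 padded = 3 rows.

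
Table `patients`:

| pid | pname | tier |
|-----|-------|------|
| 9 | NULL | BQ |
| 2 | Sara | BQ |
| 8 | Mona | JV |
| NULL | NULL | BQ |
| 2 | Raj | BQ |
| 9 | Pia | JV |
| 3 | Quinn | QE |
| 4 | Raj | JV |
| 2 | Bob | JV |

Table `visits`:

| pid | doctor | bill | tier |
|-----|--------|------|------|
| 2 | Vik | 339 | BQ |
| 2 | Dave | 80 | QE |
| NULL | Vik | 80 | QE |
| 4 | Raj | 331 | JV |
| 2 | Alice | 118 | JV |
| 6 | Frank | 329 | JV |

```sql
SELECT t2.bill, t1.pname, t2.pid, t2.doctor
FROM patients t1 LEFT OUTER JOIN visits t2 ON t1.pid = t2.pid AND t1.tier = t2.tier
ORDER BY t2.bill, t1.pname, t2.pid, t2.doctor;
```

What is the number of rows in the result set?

LEFT JOIN keeps every row from `patients`; unmatched rows get NULL for `visits`'s columns.
Matching on t1.pid = t2.pid AND t1.tier = t2.tier. A NULL in a compared column never satisfies the condition.
Matched pairs: 4; unmatched t1 rows kept: 5.
Total: 4 matched + 5 padded = 9 rows.

9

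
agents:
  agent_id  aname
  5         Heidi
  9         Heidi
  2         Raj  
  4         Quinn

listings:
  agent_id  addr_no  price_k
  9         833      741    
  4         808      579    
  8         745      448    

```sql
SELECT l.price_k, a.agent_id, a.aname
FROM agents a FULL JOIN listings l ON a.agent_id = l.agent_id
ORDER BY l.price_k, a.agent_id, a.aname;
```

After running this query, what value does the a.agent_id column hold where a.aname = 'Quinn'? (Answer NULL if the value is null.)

FULL OUTER JOIN keeps every row from both sides; unmatched rows get NULL for the other side's columns.
Matching on a.agent_id = l.agent_id.
- agent_id=5: no l row matches, row kept with l columns NULL.
- agent_id=9: 1 matching l row(s), so 1 row(s) emitted.
- agent_id=2: no l row matches, row kept with l columns NULL.
- agent_id=4: 1 matching l row(s), so 1 row(s) emitted.
- plus 1 unmatched l row(s), each kept with NULL a columns.

4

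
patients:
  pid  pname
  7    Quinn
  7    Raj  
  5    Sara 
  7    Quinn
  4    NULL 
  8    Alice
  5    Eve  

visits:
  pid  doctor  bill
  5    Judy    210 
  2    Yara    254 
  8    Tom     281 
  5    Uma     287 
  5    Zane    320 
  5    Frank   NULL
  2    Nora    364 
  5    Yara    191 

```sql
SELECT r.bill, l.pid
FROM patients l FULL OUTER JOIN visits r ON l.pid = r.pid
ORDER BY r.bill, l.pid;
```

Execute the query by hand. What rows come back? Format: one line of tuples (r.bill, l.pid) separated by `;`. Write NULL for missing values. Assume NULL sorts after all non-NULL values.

FULL OUTER JOIN keeps every row from both sides; unmatched rows get NULL for the other side's columns.
Matching on l.pid = r.pid.
- pid=7: no r row matches, row kept with r columns NULL.
- pid=7: no r row matches, row kept with r columns NULL.
- pid=5: 5 matching r row(s), so 5 row(s) emitted.
- pid=7: no r row matches, row kept with r columns NULL.
- pid=4: no r row matches, row kept with r columns NULL.
- pid=8: 1 matching r row(s), so 1 row(s) emitted.
- pid=5: 5 matching r row(s), so 5 row(s) emitted.
- 2 r row(s) had no l match → kept, l columns NULL.

(191, 5); (191, 5); (210, 5); (210, 5); (254, NULL); (281, 8); (287, 5); (287, 5); (320, 5); (320, 5); (364, NULL); (NULL, 4); (NULL, 5); (NULL, 5); (NULL, 7); (NULL, 7); (NULL, 7)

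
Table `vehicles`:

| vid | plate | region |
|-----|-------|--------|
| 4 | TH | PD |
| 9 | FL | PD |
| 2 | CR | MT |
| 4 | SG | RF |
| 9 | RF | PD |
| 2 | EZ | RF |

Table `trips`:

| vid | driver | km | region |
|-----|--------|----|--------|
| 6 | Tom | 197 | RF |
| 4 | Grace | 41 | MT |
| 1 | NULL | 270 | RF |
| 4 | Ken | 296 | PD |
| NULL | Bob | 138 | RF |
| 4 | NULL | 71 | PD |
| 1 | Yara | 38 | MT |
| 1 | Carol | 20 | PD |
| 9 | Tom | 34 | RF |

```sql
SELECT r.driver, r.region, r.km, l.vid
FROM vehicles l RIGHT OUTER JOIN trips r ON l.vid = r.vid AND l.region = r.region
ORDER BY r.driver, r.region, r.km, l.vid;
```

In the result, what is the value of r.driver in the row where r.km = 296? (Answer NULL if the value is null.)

Ken

RIGHT JOIN keeps every row from `trips`; unmatched rows get NULL for `vehicles`'s columns.
Matching on l.vid = r.vid AND l.region = r.region. A NULL in a compared column never satisfies the condition.
- vid=4, region=PD: 2 matching r row(s), so 2 row(s) emitted.
- vid=9, region=PD: no matching r row.
- vid=2, region=MT: no matching r row.
- vid=4, region=RF: no matching r row.
- vid=9, region=PD: no matching r row.
- vid=2, region=RF: no matching r row.
- 7 r row(s) had no l match → kept, l columns NULL.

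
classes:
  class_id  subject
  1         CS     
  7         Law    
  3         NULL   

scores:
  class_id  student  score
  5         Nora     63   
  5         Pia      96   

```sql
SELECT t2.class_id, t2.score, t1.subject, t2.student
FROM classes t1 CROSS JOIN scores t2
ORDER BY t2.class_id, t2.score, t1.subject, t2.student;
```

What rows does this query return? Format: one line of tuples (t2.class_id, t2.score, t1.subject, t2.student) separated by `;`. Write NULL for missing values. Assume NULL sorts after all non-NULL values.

(5, 63, CS, Nora); (5, 63, Law, Nora); (5, 63, NULL, Nora); (5, 96, CS, Pia); (5, 96, Law, Pia); (5, 96, NULL, Pia)

CROSS JOIN pairs every row of `classes` with every row of `scores`: 3 × 2 = 6 rows.
After projecting and ordering:
t2.class_id | t2.score | t1.subject | t2.student
5 | 63 | CS | Nora
5 | 63 | Law | Nora
5 | 63 | NULL | Nora
5 | 96 | CS | Pia
5 | 96 | Law | Pia
5 | 96 | NULL | Pia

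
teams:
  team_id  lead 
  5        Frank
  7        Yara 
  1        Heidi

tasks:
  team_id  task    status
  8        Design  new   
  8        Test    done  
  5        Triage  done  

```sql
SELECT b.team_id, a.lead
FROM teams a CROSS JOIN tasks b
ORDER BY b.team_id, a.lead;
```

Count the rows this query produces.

9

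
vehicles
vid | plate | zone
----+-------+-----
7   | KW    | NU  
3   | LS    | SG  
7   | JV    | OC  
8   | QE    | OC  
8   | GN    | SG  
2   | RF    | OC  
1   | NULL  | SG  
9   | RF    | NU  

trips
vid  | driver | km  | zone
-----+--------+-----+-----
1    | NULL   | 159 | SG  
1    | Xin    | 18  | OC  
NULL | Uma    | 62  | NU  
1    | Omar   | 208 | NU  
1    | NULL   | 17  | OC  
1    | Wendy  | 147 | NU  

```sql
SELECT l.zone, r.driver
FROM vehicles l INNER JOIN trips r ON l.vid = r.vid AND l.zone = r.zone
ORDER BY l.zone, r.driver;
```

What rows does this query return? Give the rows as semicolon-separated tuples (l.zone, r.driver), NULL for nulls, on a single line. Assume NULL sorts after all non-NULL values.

(SG, NULL)

INNER JOIN keeps only pairs where the ON condition holds.
Matching on l.vid = r.vid AND l.zone = r.zone. A NULL in a compared column never satisfies the condition.
- l row (vid=7, zone=NU): no match → dropped.
- l row (vid=3, zone=SG): no match → dropped.
- l row (vid=7, zone=OC): no match → dropped.
- l row (vid=8, zone=OC): no match → dropped.
- l row (vid=8, zone=SG): no match → dropped.
- l row (vid=2, zone=OC): no match → dropped.
- l row (vid=1, zone=SG): matches 1 r row(s) → 1 output row(s).
- l row (vid=9, zone=NU): no match → dropped.
After projecting and ordering:
l.zone | r.driver
SG | NULL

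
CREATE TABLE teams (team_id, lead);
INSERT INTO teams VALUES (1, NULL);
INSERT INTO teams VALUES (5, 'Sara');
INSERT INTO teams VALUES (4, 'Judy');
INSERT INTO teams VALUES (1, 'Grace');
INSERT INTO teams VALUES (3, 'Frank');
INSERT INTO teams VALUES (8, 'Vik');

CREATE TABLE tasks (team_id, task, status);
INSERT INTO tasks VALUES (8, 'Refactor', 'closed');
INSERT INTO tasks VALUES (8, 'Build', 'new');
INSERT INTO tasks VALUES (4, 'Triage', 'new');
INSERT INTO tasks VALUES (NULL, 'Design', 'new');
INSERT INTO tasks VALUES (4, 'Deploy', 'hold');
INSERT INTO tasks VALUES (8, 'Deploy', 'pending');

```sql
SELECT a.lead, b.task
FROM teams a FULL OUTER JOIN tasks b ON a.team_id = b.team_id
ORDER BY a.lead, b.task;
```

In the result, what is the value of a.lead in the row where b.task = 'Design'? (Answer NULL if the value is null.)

FULL OUTER JOIN keeps every row from both sides; unmatched rows get NULL for the other side's columns.
Matching on a.team_id = b.team_id. A NULL in a compared column never satisfies the condition.
Matched pairs: 5; unmatched a rows kept: 4; unmatched b rows kept: 1.

NULL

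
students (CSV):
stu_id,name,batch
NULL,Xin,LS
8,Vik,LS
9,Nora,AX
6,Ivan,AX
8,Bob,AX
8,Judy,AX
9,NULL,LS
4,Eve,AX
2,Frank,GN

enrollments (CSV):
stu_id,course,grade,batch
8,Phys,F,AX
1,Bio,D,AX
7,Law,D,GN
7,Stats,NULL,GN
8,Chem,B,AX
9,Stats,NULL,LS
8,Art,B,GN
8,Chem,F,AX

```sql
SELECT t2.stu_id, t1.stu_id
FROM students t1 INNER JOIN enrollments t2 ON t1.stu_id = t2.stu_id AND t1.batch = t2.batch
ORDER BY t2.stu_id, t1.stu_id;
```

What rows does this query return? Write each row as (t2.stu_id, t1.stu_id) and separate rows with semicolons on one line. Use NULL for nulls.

(8, 8); (8, 8); (8, 8); (8, 8); (8, 8); (8, 8); (9, 9)

INNER JOIN keeps only pairs where the ON condition holds.
Matching on t1.stu_id = t2.stu_id AND t1.batch = t2.batch. A NULL in a compared column never satisfies the condition.
Matched pairs: 7.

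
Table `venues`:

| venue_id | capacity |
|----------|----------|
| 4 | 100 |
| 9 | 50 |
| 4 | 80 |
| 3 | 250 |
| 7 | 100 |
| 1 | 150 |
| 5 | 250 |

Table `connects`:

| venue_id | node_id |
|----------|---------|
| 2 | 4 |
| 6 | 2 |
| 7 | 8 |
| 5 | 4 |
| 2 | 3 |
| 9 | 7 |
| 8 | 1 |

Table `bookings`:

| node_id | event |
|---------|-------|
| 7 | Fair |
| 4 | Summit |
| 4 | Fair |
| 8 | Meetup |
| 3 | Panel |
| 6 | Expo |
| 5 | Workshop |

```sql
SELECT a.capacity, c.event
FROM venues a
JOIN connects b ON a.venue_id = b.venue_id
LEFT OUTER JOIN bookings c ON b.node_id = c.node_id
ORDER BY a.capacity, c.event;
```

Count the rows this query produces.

Evaluate left to right. First `venues a INNER JOIN connects b` on venue_id: 3 row(s).
Then LEFT JOIN `bookings c` on node_id: each of those 3 rows is kept; rows whose b.node_id has no match in c get NULL for c's columns.
Result: 4 row(s).

4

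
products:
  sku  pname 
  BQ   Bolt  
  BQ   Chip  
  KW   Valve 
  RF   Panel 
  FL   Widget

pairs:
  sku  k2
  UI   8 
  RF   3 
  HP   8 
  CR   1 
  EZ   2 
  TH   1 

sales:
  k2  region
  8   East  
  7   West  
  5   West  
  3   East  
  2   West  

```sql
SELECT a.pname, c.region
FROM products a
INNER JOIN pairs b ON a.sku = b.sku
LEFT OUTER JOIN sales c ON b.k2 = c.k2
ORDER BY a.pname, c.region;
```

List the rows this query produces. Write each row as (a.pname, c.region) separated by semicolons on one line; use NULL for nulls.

(Panel, East)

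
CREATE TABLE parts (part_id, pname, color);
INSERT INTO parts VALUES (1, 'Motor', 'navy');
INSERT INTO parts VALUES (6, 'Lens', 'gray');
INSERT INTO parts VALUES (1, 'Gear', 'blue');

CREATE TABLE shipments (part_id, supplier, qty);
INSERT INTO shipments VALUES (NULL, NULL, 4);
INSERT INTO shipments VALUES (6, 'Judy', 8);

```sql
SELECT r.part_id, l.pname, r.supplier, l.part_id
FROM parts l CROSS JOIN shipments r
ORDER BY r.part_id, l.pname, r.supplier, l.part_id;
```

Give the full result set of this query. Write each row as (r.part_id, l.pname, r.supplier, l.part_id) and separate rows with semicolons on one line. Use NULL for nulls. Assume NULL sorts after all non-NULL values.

CROSS JOIN pairs every row of `parts` with every row of `shipments`: 3 × 2 = 6 rows.
After projecting and ordering:
r.part_id | l.pname | r.supplier | l.part_id
6 | Gear | Judy | 1
6 | Lens | Judy | 6
6 | Motor | Judy | 1
NULL | Gear | NULL | 1
NULL | Lens | NULL | 6
NULL | Motor | NULL | 1

(6, Gear, Judy, 1); (6, Lens, Judy, 6); (6, Motor, Judy, 1); (NULL, Gear, NULL, 1); (NULL, Lens, NULL, 6); (NULL, Motor, NULL, 1)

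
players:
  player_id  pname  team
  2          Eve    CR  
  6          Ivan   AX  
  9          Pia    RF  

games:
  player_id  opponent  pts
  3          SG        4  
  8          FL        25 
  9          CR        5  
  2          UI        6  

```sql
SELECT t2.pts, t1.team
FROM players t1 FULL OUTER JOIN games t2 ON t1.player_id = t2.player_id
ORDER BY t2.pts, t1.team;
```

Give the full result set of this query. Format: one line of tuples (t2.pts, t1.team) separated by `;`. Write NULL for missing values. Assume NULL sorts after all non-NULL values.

(4, NULL); (5, RF); (6, CR); (25, NULL); (NULL, AX)

FULL OUTER JOIN keeps every row from both sides; unmatched rows get NULL for the other side's columns.
Matching on t1.player_id = t2.player_id.
- t1[0] player_id=2 → 1 match(es) in t2 → 1 row(s).
- t1[1] player_id=6 → no match; kept with NULLs on the t2 side.
- t1[2] player_id=9 → 1 match(es) in t2 → 1 row(s).
- plus 2 unmatched t2 row(s), each kept with NULL t1 columns.
After projecting and ordering:
t2.pts | t1.team
4 | NULL
5 | RF
6 | CR
25 | NULL
NULL | AX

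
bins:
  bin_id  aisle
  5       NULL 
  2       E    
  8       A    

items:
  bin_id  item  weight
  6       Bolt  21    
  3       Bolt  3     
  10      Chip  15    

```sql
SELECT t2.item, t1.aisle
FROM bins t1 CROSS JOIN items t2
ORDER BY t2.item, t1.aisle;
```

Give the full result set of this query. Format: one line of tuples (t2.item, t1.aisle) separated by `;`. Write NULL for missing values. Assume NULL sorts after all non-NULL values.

(Bolt, A); (Bolt, A); (Bolt, E); (Bolt, E); (Bolt, NULL); (Bolt, NULL); (Chip, A); (Chip, E); (Chip, NULL)

CROSS JOIN pairs every row of `bins` with every row of `items`: 3 × 3 = 9 rows.
After projecting and ordering:
t2.item | t1.aisle
Bolt | A
Bolt | A
Bolt | E
Bolt | E
Bolt | NULL
Bolt | NULL
Chip | A
Chip | E
Chip | NULL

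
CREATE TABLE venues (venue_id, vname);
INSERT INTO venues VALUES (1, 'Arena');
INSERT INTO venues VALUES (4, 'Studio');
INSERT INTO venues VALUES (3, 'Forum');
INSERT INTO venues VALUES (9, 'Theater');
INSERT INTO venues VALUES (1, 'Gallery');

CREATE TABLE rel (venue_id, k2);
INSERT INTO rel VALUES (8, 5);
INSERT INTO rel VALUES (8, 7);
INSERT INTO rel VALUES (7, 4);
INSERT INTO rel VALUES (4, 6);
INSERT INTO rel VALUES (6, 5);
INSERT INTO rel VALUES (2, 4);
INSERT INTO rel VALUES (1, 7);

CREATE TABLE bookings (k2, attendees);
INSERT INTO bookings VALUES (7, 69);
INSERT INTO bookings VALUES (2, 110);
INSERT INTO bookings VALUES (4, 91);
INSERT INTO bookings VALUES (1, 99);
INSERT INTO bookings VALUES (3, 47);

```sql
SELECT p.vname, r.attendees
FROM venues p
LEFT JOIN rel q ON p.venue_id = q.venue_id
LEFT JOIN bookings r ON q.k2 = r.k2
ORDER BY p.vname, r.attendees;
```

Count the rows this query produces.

5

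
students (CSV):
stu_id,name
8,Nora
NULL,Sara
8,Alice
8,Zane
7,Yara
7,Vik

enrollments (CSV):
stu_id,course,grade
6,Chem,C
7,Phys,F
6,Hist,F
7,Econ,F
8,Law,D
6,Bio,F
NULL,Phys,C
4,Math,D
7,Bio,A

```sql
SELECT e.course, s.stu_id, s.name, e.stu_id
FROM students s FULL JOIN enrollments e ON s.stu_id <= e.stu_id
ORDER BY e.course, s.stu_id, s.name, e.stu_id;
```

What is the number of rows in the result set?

FULL OUTER JOIN keeps every row from both sides; unmatched rows get NULL for the other side's columns.
Matching on s.stu_id <= e.stu_id. A NULL in a compared column never satisfies the condition.
- s (stu_id=8) pairs with 1 row(s) of e.
- s (stu_id=NULL) has no partner → padded with NULL.
- s (stu_id=8) pairs with 1 row(s) of e.
- s (stu_id=8) pairs with 1 row(s) of e.
- s (stu_id=7) pairs with 4 row(s) of e.
- s (stu_id=7) pairs with 4 row(s) of e.
- plus 5 unmatched e row(s), each kept with NULL s columns.
Total: 11 matched + 6 padded = 17 rows.

17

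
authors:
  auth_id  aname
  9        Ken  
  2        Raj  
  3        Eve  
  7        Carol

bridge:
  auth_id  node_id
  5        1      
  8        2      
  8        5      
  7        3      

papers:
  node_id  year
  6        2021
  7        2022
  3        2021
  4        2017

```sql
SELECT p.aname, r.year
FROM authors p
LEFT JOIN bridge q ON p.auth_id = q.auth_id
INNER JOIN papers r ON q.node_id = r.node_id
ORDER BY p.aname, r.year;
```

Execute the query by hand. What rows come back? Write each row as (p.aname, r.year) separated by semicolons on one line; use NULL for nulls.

Joins associate left-to-right: authors LEFT JOIN bridge on auth_id gives 4 intermediate row(s).
Then INNER JOIN `papers r` on node_id: keep only rows whose q.node_id appears in r.

(Carol, 2021)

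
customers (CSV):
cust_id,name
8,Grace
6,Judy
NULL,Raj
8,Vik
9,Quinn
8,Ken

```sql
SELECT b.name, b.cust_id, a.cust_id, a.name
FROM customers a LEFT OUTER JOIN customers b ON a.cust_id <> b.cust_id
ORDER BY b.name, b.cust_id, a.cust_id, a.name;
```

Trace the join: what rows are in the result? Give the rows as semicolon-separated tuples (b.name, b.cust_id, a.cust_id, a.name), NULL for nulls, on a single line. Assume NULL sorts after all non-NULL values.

LEFT JOIN keeps every row from `customers a`; unmatched rows get NULL for `customers b`'s columns.
Matching on a.cust_id <> b.cust_id. A NULL in a compared column never satisfies the condition.
- a row (cust_id=8): matches 2 b row(s) → 2 output row(s).
- a row (cust_id=6): matches 4 b row(s) → 4 output row(s).
- a row (cust_id=NULL): no match → kept, b columns NULL.
- a row (cust_id=8): matches 2 b row(s) → 2 output row(s).
- a row (cust_id=9): matches 4 b row(s) → 4 output row(s).
- a row (cust_id=8): matches 2 b row(s) → 2 output row(s).

(Grace, 8, 6, Judy); (Grace, 8, 9, Quinn); (Judy, 6, 8, Grace); (Judy, 6, 8, Ken); (Judy, 6, 8, Vik); (Judy, 6, 9, Quinn); (Ken, 8, 6, Judy); (Ken, 8, 9, Quinn); (Quinn, 9, 6, Judy); (Quinn, 9, 8, Grace); (Quinn, 9, 8, Ken); (Quinn, 9, 8, Vik); (Vik, 8, 6, Judy); (Vik, 8, 9, Quinn); (NULL, NULL, NULL, Raj)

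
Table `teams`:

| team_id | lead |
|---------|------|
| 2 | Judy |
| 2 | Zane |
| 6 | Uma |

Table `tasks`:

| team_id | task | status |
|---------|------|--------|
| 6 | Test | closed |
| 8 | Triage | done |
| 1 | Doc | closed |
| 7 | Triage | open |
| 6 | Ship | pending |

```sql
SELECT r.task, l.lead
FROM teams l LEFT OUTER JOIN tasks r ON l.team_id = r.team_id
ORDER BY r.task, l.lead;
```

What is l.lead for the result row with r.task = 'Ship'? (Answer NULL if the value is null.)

LEFT JOIN keeps every row from `teams`; unmatched rows get NULL for `tasks`'s columns.
Matching on l.team_id = r.team_id.
- team_id=2: no r row matches, row kept with r columns NULL.
- team_id=2: no r row matches, row kept with r columns NULL.
- team_id=6: 2 matching r row(s), so 2 row(s) emitted.

Uma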